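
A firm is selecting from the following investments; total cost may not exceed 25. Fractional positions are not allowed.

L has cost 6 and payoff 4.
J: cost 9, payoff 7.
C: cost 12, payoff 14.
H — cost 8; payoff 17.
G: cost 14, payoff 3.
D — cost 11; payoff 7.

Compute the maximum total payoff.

31

Take C and H: cost 12 + 8 = 20 ≤ 25, payoff 14 + 17 = 31.
No other feasible combination does better.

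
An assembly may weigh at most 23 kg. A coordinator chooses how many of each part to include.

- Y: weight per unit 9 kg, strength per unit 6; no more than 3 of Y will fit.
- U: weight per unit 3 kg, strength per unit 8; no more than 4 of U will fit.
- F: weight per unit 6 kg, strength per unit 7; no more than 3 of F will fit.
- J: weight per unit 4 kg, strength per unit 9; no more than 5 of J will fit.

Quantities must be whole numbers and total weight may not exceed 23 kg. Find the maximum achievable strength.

53

This is a bounded integer knapsack.
U has the best ratio (8/3); taking only U gives at most 4×8 = 32 (stopped by the supply cap of 4).
Mixing does better — 1×U and 5×J: weight 23 ≤ 23, strength 1·8 + 5·9 = 53.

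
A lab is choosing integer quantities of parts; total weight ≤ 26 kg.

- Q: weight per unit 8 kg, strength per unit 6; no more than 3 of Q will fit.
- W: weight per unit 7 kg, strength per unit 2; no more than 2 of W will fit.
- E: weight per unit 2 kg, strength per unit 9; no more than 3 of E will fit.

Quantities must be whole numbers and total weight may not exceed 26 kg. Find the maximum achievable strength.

39

This is a bounded integer knapsack.
Take 2×Q and 3×E: weight 22 ≤ 26, strength 2·6 + 3·9 = 39.
E has the best ratio (9/2) and is taken to its limit of 3; remaining capacity is filled optimally with the others.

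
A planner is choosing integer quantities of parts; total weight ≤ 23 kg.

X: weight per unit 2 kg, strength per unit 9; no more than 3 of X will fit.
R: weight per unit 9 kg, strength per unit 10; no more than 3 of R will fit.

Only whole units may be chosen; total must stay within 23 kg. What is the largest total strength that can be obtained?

38

This is a bounded integer knapsack.
Take 2×X and 2×R: weight 22 ≤ 23, strength 2·9 + 2·10 = 38.
No other integer combination yields more.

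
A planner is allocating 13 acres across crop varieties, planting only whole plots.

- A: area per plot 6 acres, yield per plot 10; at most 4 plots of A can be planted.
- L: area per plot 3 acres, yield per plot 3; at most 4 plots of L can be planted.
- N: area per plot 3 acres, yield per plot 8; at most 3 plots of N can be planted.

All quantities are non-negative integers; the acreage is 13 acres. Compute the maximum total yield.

N has the best ratio (8/3); taking only N gives at most 3×8 = 24 (stopped by the supply cap of 3).
Mixing does better — 1×L and 3×N: area 12 ≤ 13, yield 1·3 + 3·8 = 27.

27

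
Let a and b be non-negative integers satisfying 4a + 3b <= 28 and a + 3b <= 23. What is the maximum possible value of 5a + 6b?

47

The continuous relaxation peaks at (1.67, 7.11) with value 51.00; rounding to a feasible lattice point costs some objective.
(a,b)=(1,7) is feasible, giving 47.
(a,b)=(2,6) is feasible, giving 46.
(a,b)=(0,7) is feasible, giving 42.
No feasible integer point exceeds 47.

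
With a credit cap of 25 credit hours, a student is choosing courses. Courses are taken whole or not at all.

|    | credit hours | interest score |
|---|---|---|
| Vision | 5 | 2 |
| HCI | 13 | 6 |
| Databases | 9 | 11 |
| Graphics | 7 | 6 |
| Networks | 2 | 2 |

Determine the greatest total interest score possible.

This is an integer program with binary decision variables.
Allowing fractional choices, the relaxed optimum would be about 22.2, but courses are indivisible.
Vision + Databases + Graphics + Networks: credit hours 5 + 9 + 7 + 2 = 23 ≤ 25, interest score 2 + 11 + 6 + 2 = 21.
Vision + Databases + Graphics: credit hours 5 + 9 + 7 = 21 ≤ 25, interest score 2 + 11 + 6 = 19.
Databases + Graphics + Networks: credit hours 9 + 7 + 2 = 18 ≤ 25, interest score 11 + 6 + 2 = 19.
Best is Vision, Databases, Graphics, and Networks with total interest score 21.

21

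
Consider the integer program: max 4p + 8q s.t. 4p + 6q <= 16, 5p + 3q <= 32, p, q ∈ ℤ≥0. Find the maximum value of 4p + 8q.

(p,q)=(1,2): 4·1+6·2=16≤16, 5·1+3·2=11≤32, objective 20.
(p,q)=(2,1): 4·2+6·1=14≤16, 5·2+3·1=13≤32, objective 16.
(p,q)=(0,2): 4·0+6·2=12≤16, 5·0+3·2=6≤32, objective 16.
No feasible integer point exceeds 20.

20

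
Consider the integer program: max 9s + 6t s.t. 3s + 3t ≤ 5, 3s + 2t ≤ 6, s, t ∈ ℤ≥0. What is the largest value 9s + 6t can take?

9

(s,t)=(1,0): 3·1+3·0=3≤5, 3·1+2·0=3≤6, objective 9.
(s,t)=(0,1): 3·0+3·1=3≤5, 3·0+2·1=2≤6, objective 6.
(s,t)=(0,0): 3·0+3·0=0≤5, 3·0+2·0=0≤6, objective 0.
No feasible integer point exceeds 9.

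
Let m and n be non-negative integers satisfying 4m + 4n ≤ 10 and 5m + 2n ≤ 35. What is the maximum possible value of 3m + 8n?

The continuous relaxation peaks at (0, 2.5) with value 20.00; rounding to a feasible lattice point costs some objective.
(m,n)=(0,2): 4·0+4·2=8≤10, 5·0+2·2=4≤35, objective 16.
(m,n)=(1,1): 4·1+4·1=8≤10, 5·1+2·1=7≤35, objective 11.
(m,n)=(0,1): 4·0+4·1=4≤10, 5·0+2·1=2≤35, objective 8.
No feasible integer point exceeds 16.

16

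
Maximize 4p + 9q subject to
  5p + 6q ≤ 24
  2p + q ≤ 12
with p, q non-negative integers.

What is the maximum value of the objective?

36

(p,q)=(0,4) is feasible, giving 36.
(p,q)=(1,3) is feasible, giving 31.
(p,q)=(0,3) is feasible, giving 27.
No feasible integer point exceeds 36.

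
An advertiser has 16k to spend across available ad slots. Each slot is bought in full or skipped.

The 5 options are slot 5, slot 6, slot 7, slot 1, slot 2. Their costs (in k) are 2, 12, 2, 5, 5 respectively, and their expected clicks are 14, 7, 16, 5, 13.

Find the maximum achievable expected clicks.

48

Allowing fractional choices, the relaxed optimum would be about 49.2, but ad slots are indivisible.
slot 5 + slot 7 + slot 1 + slot 2: cost 2 + 2 + 5 + 5 = 14 ≤ 16, expected clicks 14 + 16 + 5 + 13 = 48.
slot 5 + slot 7 + slot 2: cost 2 + 2 + 5 = 9 ≤ 16, expected clicks 14 + 16 + 13 = 43.
Best is slot 5, slot 7, slot 1, and slot 2 with total expected clicks 48.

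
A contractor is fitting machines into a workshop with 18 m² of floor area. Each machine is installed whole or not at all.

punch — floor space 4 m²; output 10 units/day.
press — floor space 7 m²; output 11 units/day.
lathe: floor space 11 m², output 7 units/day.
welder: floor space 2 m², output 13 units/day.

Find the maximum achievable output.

34

This is a 0-1 knapsack instance.
Allowing fractional choices, the relaxed optimum would be about 37.2, but machines are indivisible.
punch + press + welder: floor space 4 + 7 + 2 = 13 ≤ 18, output 10 + 11 + 13 = 34.
press + welder: floor space 7 + 2 = 9 ≤ 18, output 11 + 13 = 24.
punch + lathe + welder: floor space 4 + 11 + 2 = 17 ≤ 18, output 10 + 7 + 13 = 30.
Best is punch, press, and welder with total output 34.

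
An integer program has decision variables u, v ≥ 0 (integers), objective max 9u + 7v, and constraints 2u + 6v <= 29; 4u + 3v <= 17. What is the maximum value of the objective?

39

Relaxing integrality, the LP optimum is 39.39 at (u,v) = (0.833, 4.56), which is not an integer point.
(u,v)=(2,3): 2·2+6·3=22≤29, 4·2+3·3=17≤17, objective 39.
(u,v)=(1,4): 2·1+6·4=26≤29, 4·1+3·4=16≤17, objective 37.
(u,v)=(2,2): 2·2+6·2=16≤29, 4·2+3·2=14≤17, objective 32.
Maximum is 39 at (u,v)=(2,3).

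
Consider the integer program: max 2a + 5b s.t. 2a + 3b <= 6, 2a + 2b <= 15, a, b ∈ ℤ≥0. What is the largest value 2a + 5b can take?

(a,b)=(0,2): 2·0+3·2=6≤6, 2·0+2·2=4≤15, objective 10.
(a,b)=(1,1): 2·1+3·1=5≤6, 2·1+2·1=4≤15, objective 7.
(a,b)=(0,1): 2·0+3·1=3≤6, 2·0+2·1=2≤15, objective 5.
The best lattice point is (0,2), giving 10.

10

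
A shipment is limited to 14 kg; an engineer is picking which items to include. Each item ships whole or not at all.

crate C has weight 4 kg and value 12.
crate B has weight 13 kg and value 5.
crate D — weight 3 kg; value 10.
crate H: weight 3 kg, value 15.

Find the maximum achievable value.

37

Treat it as a binary knapsack problem.
Take crate C, crate D, and crate H: weight 4 + 3 + 3 = 10 ≤ 14, value 12 + 10 + 15 = 37.
No other feasible combination does better.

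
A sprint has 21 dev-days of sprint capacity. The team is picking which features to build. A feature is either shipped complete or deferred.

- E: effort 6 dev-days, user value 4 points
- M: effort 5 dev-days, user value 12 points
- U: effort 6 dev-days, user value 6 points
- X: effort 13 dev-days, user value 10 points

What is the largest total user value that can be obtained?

E + M + U: effort 6 + 5 + 6 = 17 ≤ 21, user value 4 + 12 + 6 = 22.
M + U: effort 5 + 6 = 11 ≤ 21, user value 12 + 6 = 18.
M + X: effort 5 + 13 = 18 ≤ 21, user value 12 + 10 = 22.
The maximum user value is 22; one optimal choice is E, M, and U.

22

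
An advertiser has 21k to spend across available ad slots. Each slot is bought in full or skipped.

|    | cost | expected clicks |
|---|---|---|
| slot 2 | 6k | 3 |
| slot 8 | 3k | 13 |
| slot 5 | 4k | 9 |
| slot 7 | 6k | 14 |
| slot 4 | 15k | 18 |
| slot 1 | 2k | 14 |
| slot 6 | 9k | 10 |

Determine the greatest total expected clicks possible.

53

Treat it as a binary knapsack problem.
slot 2 + slot 8 + slot 5 + slot 7 + slot 1: cost 6 + 3 + 4 + 6 + 2 = 21 ≤ 21, expected clicks 3 + 13 + 9 + 14 + 14 = 53.
slot 8 + slot 7 + slot 1 + slot 6: cost 3 + 6 + 2 + 9 = 20 ≤ 21, expected clicks 13 + 14 + 14 + 10 = 51.
slot 8 + slot 5 + slot 7 + slot 1: cost 3 + 4 + 6 + 2 = 15 ≤ 21, expected clicks 13 + 9 + 14 + 14 = 50.
Best is slot 2, slot 8, slot 5, slot 7, and slot 1 with total expected clicks 53.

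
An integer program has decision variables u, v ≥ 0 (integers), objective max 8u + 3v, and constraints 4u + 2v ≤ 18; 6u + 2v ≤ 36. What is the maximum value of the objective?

The continuous relaxation peaks at (4.5, 0) with value 36.00; rounding to a feasible lattice point costs some objective.
(u,v)=(4,1): 4·4+2·1=18≤18, 6·4+2·1=26≤36, objective 35.
(u,v)=(4,0): 4·4+2·0=16≤18, 6·4+2·0=24≤36, objective 32.
(u,v)=(3,2): 4·3+2·2=16≤18, 6·3+2·2=22≤36, objective 30.
The best lattice point is (4,1), giving 35.

35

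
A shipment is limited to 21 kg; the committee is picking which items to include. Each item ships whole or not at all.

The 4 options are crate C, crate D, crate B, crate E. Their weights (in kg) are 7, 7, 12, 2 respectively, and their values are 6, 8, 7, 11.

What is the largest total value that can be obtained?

This is a 0-1 knapsack instance.
Allowing fractional choices, the relaxed optimum would be about 27.9, but items are indivisible.
crate C + crate D + crate E: weight 7 + 7 + 2 = 16 ≤ 21, value 6 + 8 + 11 = 25.
crate D + crate B + crate E: weight 7 + 12 + 2 = 21 ≤ 21, value 8 + 7 + 11 = 26.
Best is crate D, crate B, and crate E with total value 26.

26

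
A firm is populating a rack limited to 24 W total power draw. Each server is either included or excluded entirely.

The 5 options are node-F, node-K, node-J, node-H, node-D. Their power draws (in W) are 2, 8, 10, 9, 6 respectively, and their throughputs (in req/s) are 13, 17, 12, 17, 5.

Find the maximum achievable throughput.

This is a 0-1 knapsack instance.
Take node-F, node-K, and node-H: power draw 2 + 8 + 9 = 19 ≤ 24, throughput 13 + 17 + 17 = 47.
No other feasible combination does better.

47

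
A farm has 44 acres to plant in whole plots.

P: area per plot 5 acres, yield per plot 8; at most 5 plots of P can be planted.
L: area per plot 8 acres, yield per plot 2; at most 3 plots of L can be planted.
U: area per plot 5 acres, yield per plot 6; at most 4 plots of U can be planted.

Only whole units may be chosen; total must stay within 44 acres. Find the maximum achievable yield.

P has the best ratio (8/5); taking only P gives at most 5×8 = 40 (stopped by the supply cap of 5).
Mixing does better — 5×P and 3×U: area 40 ≤ 44, yield 5·8 + 3·6 = 58.

58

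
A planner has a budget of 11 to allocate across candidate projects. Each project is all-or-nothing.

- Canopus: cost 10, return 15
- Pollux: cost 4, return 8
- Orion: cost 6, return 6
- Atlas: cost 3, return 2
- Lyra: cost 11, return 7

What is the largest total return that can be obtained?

Treat it as a binary knapsack problem.
Take Canopus: cost 10 ≤ 11, return 15.
No other feasible combination does better.

15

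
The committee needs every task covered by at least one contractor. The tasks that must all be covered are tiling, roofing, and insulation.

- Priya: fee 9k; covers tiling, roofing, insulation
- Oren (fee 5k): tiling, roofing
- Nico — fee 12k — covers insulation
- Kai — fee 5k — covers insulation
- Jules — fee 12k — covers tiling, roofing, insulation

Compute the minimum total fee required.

9

The greedy cost-per-new-task heuristic would pick Oren and Kai for 10, but a cheaper cover exists.
Priya alone covers tiling, roofing, insulation — every task.
Total fee: 9.
No cover costs less than 9.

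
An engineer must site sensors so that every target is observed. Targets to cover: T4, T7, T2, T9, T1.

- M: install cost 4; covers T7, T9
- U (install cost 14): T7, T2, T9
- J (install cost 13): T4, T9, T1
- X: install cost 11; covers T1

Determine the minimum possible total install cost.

27

The greedy cost-per-new-target heuristic would pick M, J, and U for 31, but a cheaper cover exists.
Choose U and J: together they cover T4, T7, T2, T9, T1 — every target.
Total install cost: 14 + 13 = 27.
No cover costs less than 27.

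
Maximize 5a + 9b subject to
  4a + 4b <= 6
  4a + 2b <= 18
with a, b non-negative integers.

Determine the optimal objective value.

The continuous relaxation peaks at (0, 1.5) with value 13.50; rounding to a feasible lattice point costs some objective.
(a,b)=(0,1): 4·0+4·1=4≤6, 4·0+2·1=2≤18, objective 9.
(a,b)=(1,0): 4·1+4·0=4≤6, 4·1+2·0=4≤18, objective 5.
(a,b)=(0,0): 4·0+4·0=0≤6, 4·0+2·0=0≤18, objective 0.
Maximum is 9 at (a,b)=(0,1).

9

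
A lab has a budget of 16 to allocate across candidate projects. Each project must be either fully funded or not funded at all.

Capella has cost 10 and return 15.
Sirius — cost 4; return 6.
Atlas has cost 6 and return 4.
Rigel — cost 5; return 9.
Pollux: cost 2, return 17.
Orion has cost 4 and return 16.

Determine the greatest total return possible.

48

Allowing fractional choices, the relaxed optimum would be about 49.5, but projects are indivisible.
Capella + Pollux + Orion: cost 10 + 2 + 4 = 16 ≤ 16, return 15 + 17 + 16 = 48.
Sirius + Rigel + Pollux + Orion: cost 4 + 5 + 2 + 4 = 15 ≤ 16, return 6 + 9 + 17 + 16 = 48.
The maximum return is 48; one optimal choice is Sirius, Rigel, Pollux, and Orion.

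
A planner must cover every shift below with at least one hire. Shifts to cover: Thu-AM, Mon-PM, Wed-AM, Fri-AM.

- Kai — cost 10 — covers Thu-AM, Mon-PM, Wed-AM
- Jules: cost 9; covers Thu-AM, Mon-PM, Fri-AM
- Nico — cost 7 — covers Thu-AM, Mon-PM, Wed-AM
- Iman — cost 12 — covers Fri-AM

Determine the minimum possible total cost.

16

Choose Jules and Nico: together they cover Thu-AM, Mon-PM, Wed-AM, Fri-AM — every shift.
Total cost: 9 + 7 = 16.
No cover costs less than 16.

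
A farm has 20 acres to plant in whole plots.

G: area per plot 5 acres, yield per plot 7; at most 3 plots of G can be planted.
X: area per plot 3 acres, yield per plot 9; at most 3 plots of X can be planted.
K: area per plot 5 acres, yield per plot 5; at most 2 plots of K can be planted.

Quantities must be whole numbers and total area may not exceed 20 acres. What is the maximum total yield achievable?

This is a bounded integer knapsack.
1×G, 3×X, and 1×K: area 19 ≤ 20, yield 1·7 + 3·9 + 1·5 = 39.
2×G and 3×X: area 19 ≤ 20, yield 2·7 + 3·9 = 41.
Best is 41.

41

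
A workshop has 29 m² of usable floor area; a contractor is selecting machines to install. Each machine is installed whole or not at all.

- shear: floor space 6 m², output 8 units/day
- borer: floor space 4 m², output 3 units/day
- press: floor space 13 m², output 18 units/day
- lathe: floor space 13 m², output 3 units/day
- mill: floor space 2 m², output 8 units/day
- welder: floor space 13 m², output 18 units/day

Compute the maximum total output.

Allowing fractional choices, the relaxed optimum would be about 45.3, but machines are indivisible.
shear + borer + press + mill: floor space 6 + 4 + 13 + 2 = 25 ≤ 29, output 8 + 3 + 18 + 8 = 37.
press + mill + welder: floor space 13 + 2 + 13 = 28 ≤ 29, output 18 + 8 + 18 = 44.
Best is press, mill, and welder with total output 44.

44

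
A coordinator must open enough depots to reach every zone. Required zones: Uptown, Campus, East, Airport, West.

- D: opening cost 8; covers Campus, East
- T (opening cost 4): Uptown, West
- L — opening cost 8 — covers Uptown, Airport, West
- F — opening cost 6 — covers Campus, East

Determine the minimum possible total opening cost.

14

Choose L and F: together they cover Uptown, Campus, East, Airport, West — every zone.
Total opening cost: 8 + 6 = 14.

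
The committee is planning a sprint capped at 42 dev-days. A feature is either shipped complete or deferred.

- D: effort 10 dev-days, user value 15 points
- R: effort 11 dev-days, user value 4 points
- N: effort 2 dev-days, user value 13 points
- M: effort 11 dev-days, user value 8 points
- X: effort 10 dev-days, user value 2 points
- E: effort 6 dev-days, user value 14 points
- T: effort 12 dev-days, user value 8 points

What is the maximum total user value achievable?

58

D + R + N + E + T: effort 10 + 11 + 2 + 6 + 12 = 41 ≤ 42, user value 15 + 4 + 13 + 14 + 8 = 54.
D + N + M + E + T: effort 10 + 2 + 11 + 6 + 12 = 41 ≤ 42, user value 15 + 13 + 8 + 14 + 8 = 58.
D + R + N + M + E: effort 10 + 11 + 2 + 11 + 6 = 40 ≤ 42, user value 15 + 4 + 13 + 8 + 14 = 54.
Best is D, N, M, E, and T with total user value 58.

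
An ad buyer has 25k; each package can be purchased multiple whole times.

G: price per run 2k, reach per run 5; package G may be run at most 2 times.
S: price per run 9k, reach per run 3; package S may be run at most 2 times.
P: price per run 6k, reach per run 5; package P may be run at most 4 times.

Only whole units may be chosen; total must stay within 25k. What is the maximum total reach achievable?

2×G and 3×P: price 22 ≤ 25, reach 2·5 + 3·5 = 25.
2×G, 1×S, and 2×P: price 25 ≤ 25, reach 2·5 + 1·3 + 2·5 = 23.
Best is 25.

25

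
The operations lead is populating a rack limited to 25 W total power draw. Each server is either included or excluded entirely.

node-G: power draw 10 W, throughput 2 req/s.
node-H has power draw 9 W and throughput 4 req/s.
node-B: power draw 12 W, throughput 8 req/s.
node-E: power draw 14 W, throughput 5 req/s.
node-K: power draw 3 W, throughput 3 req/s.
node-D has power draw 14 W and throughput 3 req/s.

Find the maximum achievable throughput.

15

Allowing fractional choices, the relaxed optimum would be about 15.4, but servers are indivisible.
node-G + node-B + node-K: power draw 10 + 12 + 3 = 25 ≤ 25, throughput 2 + 8 + 3 = 13.
node-H + node-B: power draw 9 + 12 = 21 ≤ 25, throughput 4 + 8 = 12.
node-H + node-B + node-K: power draw 9 + 12 + 3 = 24 ≤ 25, throughput 4 + 8 + 3 = 15.
Best is node-H, node-B, and node-K with total throughput 15.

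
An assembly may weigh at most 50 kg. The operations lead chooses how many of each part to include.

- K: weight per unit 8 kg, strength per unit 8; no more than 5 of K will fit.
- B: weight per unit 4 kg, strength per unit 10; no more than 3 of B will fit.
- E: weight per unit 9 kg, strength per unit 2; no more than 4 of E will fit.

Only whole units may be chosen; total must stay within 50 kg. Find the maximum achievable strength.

62

5×K and 2×B: weight 48 ≤ 50, strength 5·8 + 2·10 = 60.
4×K and 3×B: weight 44 ≤ 50, strength 4·8 + 3·10 = 62.
Best is 62.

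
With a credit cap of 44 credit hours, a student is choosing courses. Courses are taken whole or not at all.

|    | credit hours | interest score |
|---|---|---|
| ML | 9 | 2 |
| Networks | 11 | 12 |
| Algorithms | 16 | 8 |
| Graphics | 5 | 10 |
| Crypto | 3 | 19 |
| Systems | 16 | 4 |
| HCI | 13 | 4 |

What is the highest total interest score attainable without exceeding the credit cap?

51

Treat it as a binary knapsack problem.
Take ML, Networks, Algorithms, Graphics, and Crypto: credit hours 9 + 11 + 16 + 5 + 3 = 44 ≤ 44, interest score 2 + 12 + 8 + 10 + 19 = 51.
No other feasible combination does better.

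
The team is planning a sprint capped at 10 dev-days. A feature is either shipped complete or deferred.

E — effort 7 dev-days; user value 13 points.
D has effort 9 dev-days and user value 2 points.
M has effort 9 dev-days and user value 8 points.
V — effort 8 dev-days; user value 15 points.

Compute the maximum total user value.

15

V: effort 8 ≤ 10, user value 15.
E: effort 7 ≤ 10, user value 13.
Best is V with total user value 15.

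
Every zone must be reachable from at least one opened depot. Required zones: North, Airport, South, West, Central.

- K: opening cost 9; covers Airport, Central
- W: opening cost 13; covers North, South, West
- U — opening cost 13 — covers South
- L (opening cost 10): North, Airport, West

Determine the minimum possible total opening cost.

22

Choose K and W: together they cover North, Airport, South, West, Central — every zone.
Total opening cost: 9 + 13 = 22.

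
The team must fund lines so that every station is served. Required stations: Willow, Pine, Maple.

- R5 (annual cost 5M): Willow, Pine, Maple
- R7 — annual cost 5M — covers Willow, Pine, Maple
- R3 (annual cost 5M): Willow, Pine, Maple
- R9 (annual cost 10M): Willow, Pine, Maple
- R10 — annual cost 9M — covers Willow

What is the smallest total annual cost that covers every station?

5

R5 alone covers Willow, Pine, Maple — every station.
Total annual cost: 5.
No cover costs less than 5.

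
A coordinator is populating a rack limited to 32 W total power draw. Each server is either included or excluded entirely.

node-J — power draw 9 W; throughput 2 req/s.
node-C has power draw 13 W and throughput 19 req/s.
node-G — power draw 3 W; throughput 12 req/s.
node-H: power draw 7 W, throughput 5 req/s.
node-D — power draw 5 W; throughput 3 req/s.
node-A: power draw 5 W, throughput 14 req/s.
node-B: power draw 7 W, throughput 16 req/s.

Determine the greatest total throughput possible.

61

node-C + node-G + node-A + node-B: power draw 13 + 3 + 5 + 7 = 28 ≤ 32, throughput 19 + 12 + 14 + 16 = 61.
node-C + node-H + node-A + node-B: power draw 13 + 7 + 5 + 7 = 32 ≤ 32, throughput 19 + 5 + 14 + 16 = 54.
Best is node-C, node-G, node-A, and node-B with total throughput 61.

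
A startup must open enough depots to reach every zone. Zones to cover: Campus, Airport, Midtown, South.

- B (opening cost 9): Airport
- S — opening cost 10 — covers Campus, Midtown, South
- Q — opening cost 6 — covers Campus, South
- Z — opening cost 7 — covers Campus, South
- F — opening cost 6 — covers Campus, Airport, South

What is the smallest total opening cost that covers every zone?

16

Choose S and F: together they cover Campus, Airport, Midtown, South — every zone.
Total opening cost: 10 + 6 = 16.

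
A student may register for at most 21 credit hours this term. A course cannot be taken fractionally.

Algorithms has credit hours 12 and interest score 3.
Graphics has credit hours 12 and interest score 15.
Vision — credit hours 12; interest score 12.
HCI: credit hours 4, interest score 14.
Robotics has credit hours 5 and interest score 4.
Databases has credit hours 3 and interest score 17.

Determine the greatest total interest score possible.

Allowing fractional choices, the relaxed optimum would be about 48.0, but courses are indivisible.
Graphics + HCI + Databases: credit hours 12 + 4 + 3 = 19 ≤ 21, interest score 15 + 14 + 17 = 46.
Vision + HCI + Databases: credit hours 12 + 4 + 3 = 19 ≤ 21, interest score 12 + 14 + 17 = 43.
Best is Graphics, HCI, and Databases with total interest score 46.

46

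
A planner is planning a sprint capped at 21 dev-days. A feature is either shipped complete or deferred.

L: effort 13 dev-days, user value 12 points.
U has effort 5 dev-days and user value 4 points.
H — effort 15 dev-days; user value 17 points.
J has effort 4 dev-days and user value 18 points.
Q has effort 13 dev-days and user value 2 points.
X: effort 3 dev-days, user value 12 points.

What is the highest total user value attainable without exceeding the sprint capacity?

42

H + J: effort 15 + 4 = 19 ≤ 21, user value 17 + 18 = 35.
U + J + X: effort 5 + 4 + 3 = 12 ≤ 21, user value 4 + 18 + 12 = 34.
L + J + X: effort 13 + 4 + 3 = 20 ≤ 21, user value 12 + 18 + 12 = 42.
Best is L, J, and X with total user value 42.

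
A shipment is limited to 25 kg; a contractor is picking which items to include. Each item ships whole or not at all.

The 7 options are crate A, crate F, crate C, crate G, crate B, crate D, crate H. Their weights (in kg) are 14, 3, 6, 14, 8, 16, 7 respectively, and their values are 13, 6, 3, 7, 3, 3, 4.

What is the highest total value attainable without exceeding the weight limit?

crate A + crate F + crate C: weight 14 + 3 + 6 = 23 ≤ 25, value 13 + 6 + 3 = 22.
crate A + crate F + crate H: weight 14 + 3 + 7 = 24 ≤ 25, value 13 + 6 + 4 = 23.
Best is crate A, crate F, and crate H with total value 23.

23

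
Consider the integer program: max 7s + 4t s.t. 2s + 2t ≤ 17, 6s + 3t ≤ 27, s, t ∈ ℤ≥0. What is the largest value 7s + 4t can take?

35

The continuous relaxation peaks at (0.5, 8) with value 35.50; rounding to a feasible lattice point costs some objective.
(s,t)=(1,7): 2·1+2·7=16≤17, 6·1+3·7=27≤27, objective 35.
(s,t)=(0,8): 2·0+2·8=16≤17, 6·0+3·8=24≤27, objective 32.
Maximum is 35 at (s,t)=(1,7).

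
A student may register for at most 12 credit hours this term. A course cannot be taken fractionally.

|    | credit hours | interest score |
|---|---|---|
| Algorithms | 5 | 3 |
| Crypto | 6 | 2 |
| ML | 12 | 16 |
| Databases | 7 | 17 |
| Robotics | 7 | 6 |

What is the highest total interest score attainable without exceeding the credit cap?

20

This is an integer program with binary decision variables.
Allowing fractional choices, the relaxed optimum would be about 23.7, but courses are indivisible.
ML: credit hours 12 ≤ 12, interest score 16.
Databases: credit hours 7 ≤ 12, interest score 17.
Algorithms + Databases: credit hours 5 + 7 = 12 ≤ 12, interest score 3 + 17 = 20.
Best is Algorithms and Databases with total interest score 20.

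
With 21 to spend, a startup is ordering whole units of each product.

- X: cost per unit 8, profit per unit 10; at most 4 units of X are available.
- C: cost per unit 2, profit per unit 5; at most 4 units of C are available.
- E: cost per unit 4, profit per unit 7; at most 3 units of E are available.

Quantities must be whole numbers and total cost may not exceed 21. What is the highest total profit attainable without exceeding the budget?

41

Take 4×C and 3×E: cost 20 ≤ 21, profit 4·5 + 3·7 = 41.
C has the best ratio (5/2) and is taken to its limit of 4; remaining capacity is filled optimally with the others.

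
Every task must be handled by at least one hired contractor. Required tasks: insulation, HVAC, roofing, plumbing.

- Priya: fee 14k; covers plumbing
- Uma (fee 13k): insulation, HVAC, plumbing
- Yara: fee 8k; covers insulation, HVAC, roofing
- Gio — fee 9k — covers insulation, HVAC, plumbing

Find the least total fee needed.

17

This is a weighted set-cover instance.
Choose Yara and Gio: together they cover insulation, HVAC, roofing, plumbing — every task.
Total fee: 8 + 9 = 17.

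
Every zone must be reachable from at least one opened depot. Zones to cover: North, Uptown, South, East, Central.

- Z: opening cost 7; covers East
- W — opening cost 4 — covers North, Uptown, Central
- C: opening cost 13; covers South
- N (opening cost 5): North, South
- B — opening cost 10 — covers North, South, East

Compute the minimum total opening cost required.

14

The greedy cost-per-new-zone heuristic would pick W, N, and Z for 16, but a cheaper cover exists.
Choose W and B: together they cover North, Uptown, South, East, Central — every zone.
Total opening cost: 4 + 10 = 14.
No cover costs less than 14.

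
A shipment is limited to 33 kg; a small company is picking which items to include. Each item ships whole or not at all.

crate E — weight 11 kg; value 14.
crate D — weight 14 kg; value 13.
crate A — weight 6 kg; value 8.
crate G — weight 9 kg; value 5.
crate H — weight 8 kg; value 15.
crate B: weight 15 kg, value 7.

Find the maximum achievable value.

42

This is an integer program with binary decision variables.
Take crate E, crate D, and crate H: weight 11 + 14 + 8 = 33 ≤ 33, value 14 + 13 + 15 = 42.
No other feasible combination does better.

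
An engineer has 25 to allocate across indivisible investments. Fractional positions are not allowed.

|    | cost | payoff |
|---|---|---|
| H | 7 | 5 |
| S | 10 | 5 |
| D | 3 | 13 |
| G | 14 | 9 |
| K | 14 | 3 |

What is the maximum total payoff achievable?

27

This is an integer program with binary decision variables.
Allowing fractional choices, the relaxed optimum would be about 27.5, but investments are indivisible.
H + S + D: cost 7 + 10 + 3 = 20 ≤ 25, payoff 5 + 5 + 13 = 23.
H + D + G: cost 7 + 3 + 14 = 24 ≤ 25, payoff 5 + 13 + 9 = 27.
D + G: cost 3 + 14 = 17 ≤ 25, payoff 13 + 9 = 22.
Best is H, D, and G with total payoff 27.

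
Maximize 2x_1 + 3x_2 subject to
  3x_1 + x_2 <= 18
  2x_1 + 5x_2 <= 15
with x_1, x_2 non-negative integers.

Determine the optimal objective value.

13

(x_1,x_2)=(5,1): 3·5+1·1=16≤18, 2·5+5·1=15≤15, objective 13.
(x_1,x_2)=(6,0): 3·6+1·0=18≤18, 2·6+5·0=12≤15, objective 12.
(x_1,x_2)=(4,1): 3·4+1·1=13≤18, 2·4+5·1=13≤15, objective 11.
Maximum is 13 at (x_1,x_2)=(5,1).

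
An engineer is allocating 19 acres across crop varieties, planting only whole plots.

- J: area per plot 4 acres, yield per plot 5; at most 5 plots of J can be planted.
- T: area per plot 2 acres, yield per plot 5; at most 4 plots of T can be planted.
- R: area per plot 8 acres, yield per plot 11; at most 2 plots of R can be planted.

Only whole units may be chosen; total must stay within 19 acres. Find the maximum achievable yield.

31

This is a bounded integer knapsack.
T has the best ratio (5/2); taking only T gives at most 4×5 = 20 (stopped by the supply cap of 4).
Mixing does better — 4×T and 1×R: area 16 ≤ 19, yield 4·5 + 1·11 = 31.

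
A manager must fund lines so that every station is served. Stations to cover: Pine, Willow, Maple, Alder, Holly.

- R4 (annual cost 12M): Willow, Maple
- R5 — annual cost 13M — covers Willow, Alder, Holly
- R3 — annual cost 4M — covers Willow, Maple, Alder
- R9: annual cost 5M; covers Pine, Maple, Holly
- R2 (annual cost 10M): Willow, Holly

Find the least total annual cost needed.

Choose R3 and R9: together they cover Pine, Willow, Maple, Alder, Holly — every station.
Total annual cost: 4 + 5 = 9.
No cover costs less than 9.

9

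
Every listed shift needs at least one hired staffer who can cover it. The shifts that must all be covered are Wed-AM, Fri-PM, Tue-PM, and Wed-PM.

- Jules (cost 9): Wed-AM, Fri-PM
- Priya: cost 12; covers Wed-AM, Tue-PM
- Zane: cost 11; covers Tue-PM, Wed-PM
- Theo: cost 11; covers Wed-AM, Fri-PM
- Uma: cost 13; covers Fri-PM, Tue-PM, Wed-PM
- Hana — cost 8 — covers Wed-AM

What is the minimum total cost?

20

This is an integer covering problem.
Choose Jules and Zane: together they cover Wed-AM, Fri-PM, Tue-PM, Wed-PM — every shift.
Total cost: 9 + 11 = 20.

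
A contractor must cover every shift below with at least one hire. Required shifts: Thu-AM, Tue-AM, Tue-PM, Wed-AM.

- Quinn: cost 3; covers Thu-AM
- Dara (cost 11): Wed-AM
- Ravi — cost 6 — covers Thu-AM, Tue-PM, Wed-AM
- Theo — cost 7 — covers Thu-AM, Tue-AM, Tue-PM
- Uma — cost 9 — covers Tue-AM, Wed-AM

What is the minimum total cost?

13

This is an integer covering problem.
Choose Ravi and Theo: together they cover Thu-AM, Tue-AM, Tue-PM, Wed-AM — every shift.
Total cost: 6 + 7 = 13.
No cover costs less than 13.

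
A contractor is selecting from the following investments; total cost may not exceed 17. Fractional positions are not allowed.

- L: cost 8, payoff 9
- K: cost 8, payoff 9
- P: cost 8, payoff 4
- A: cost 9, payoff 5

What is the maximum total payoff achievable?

Take L and K: cost 8 + 8 = 16 ≤ 17, payoff 9 + 9 = 18.
No other feasible combination does better.

18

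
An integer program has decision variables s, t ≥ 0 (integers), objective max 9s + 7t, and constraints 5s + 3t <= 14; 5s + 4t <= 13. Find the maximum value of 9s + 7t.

Relaxing integrality, the LP optimum is 23.40 at (s,t) = (2.6, 0), which is not an integer point.
(s,t)=(1,2): 5·1+3·2=11≤14, 5·1+4·2=13≤13, objective 23.
(s,t)=(0,3): 5·0+3·3=9≤14, 5·0+4·3=12≤13, objective 21.
Maximum is 23 at (s,t)=(1,2).

23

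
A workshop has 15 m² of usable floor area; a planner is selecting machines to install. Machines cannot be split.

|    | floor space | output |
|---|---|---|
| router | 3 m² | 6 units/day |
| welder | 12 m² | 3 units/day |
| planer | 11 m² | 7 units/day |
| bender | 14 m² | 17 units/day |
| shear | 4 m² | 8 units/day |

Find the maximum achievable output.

17

This is a 0-1 knapsack instance.
Take bender: floor space 14 ≤ 15, output 17.
No other feasible combination does better.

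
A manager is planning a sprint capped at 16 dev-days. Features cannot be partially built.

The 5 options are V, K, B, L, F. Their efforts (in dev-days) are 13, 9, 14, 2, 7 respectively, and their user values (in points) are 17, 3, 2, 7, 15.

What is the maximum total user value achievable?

24

K + F: effort 9 + 7 = 16 ≤ 16, user value 3 + 15 = 18.
L + F: effort 2 + 7 = 9 ≤ 16, user value 7 + 15 = 22.
V + L: effort 13 + 2 = 15 ≤ 16, user value 17 + 7 = 24.
Best is V and L with total user value 24.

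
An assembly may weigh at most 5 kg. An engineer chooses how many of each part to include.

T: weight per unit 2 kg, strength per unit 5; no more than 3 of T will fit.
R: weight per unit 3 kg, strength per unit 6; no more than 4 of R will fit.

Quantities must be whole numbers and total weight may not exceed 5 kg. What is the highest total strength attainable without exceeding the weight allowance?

11

1×T and 1×R: weight 5 ≤ 5, strength 1·5 + 1·6 = 11.
2×T: weight 4 ≤ 5, strength 2·5 = 10.
Best is 11.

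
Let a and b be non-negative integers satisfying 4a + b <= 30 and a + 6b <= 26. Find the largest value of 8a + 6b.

68

The continuous relaxation peaks at (6.7, 3.22) with value 72.87; rounding to a feasible lattice point costs some objective.
(a,b)=(7,2): 4·7+1·2=30≤30, 1·7+6·2=19≤26, objective 68.
(a,b)=(6,3): 4·6+1·3=27≤30, 1·6+6·3=24≤26, objective 66.
(a,b)=(7,1): 4·7+1·1=29≤30, 1·7+6·1=13≤26, objective 62.
The best lattice point is (7,2), giving 68.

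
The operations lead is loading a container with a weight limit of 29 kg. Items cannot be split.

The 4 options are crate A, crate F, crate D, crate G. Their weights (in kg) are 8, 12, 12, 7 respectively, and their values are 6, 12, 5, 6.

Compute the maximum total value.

Take crate A, crate F, and crate G: weight 8 + 12 + 7 = 27 ≤ 29, value 6 + 12 + 6 = 24.
No other feasible combination does better.

24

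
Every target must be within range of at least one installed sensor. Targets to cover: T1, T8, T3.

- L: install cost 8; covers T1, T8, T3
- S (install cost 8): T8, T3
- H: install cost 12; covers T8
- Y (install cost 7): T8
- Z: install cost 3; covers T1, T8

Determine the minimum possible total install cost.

The greedy cost-per-new-target heuristic would pick Z and L for 11, but a cheaper cover exists.
L alone covers T1, T8, T3 — every target.
Total install cost: 8.
No cover costs less than 8.

8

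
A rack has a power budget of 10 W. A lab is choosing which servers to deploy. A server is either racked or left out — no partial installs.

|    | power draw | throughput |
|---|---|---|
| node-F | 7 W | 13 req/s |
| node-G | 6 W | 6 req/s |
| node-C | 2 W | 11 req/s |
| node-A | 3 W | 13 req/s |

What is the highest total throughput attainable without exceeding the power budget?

26

node-F + node-A: power draw 7 + 3 = 10 ≤ 10, throughput 13 + 13 = 26.
node-C + node-A: power draw 2 + 3 = 5 ≤ 10, throughput 11 + 13 = 24.
Best is node-F and node-A with total throughput 26.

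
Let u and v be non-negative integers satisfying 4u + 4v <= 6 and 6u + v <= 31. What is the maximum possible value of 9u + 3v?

Relaxing integrality, the LP optimum is 13.50 at (u,v) = (1.5, 0), which is not an integer point.
(u,v)=(1,0): 4·1+4·0=4≤6, 6·1+1·0=6≤31, objective 9.
(u,v)=(0,1): 4·0+4·1=4≤6, 6·0+1·1=1≤31, objective 3.
(u,v)=(0,0): 4·0+4·0=0≤6, 6·0+1·0=0≤31, objective 0.
No feasible integer point exceeds 9.

9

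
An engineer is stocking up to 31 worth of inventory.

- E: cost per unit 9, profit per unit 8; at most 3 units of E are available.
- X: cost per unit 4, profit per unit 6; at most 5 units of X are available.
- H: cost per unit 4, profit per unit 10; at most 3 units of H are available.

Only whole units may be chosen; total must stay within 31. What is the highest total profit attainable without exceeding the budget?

This is a bounded integer knapsack.
Take 4×X and 3×H: cost 28 ≤ 31, profit 4·6 + 3·10 = 54.
H has the best ratio (10/4) and is taken to its limit of 3; remaining capacity is filled optimally with the others.

54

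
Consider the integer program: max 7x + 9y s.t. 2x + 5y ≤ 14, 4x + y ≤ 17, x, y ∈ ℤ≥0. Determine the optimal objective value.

37

The continuous relaxation peaks at (3.94, 1.22) with value 38.61; rounding to a feasible lattice point costs some objective.
(x,y)=(4,1): 2·4+5·1=13≤14, 4·4+1·1=17≤17, objective 37.
(x,y)=(2,2): 2·2+5·2=14≤14, 4·2+1·2=10≤17, objective 32.
The best lattice point is (4,1), giving 37.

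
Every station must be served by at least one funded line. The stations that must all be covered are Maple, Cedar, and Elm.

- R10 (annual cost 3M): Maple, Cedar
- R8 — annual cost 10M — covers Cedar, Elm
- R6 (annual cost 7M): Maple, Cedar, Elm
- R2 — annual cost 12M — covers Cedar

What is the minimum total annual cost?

7

The greedy cost-per-new-station heuristic would pick R10 and R6 for 10, but a cheaper cover exists.
R6 alone covers Maple, Cedar, Elm — every station.
Total annual cost: 7.
No cover costs less than 7.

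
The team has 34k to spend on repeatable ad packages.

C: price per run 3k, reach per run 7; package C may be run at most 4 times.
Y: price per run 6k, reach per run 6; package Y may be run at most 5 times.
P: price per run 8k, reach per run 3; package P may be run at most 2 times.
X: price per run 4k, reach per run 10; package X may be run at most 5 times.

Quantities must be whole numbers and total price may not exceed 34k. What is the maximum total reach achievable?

This is a bounded integer knapsack.
4×C, 1×Y, and 4×X: price 34 ≤ 34, reach 4·7 + 1·6 + 4·10 = 74.
4×C and 5×X: price 32 ≤ 34, reach 4·7 + 5·10 = 78.
Best is 78.

78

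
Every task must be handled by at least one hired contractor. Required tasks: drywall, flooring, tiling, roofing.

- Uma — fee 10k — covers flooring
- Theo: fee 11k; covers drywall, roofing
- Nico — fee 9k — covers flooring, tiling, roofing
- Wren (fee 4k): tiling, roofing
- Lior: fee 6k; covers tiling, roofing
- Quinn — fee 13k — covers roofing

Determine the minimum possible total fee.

The greedy cost-per-new-task heuristic would pick Wren, Nico, and Theo for 24, but a cheaper cover exists.
Choose Theo and Nico: together they cover drywall, flooring, tiling, roofing — every task.
Total fee: 11 + 9 = 20.
No cover costs less than 20.

20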